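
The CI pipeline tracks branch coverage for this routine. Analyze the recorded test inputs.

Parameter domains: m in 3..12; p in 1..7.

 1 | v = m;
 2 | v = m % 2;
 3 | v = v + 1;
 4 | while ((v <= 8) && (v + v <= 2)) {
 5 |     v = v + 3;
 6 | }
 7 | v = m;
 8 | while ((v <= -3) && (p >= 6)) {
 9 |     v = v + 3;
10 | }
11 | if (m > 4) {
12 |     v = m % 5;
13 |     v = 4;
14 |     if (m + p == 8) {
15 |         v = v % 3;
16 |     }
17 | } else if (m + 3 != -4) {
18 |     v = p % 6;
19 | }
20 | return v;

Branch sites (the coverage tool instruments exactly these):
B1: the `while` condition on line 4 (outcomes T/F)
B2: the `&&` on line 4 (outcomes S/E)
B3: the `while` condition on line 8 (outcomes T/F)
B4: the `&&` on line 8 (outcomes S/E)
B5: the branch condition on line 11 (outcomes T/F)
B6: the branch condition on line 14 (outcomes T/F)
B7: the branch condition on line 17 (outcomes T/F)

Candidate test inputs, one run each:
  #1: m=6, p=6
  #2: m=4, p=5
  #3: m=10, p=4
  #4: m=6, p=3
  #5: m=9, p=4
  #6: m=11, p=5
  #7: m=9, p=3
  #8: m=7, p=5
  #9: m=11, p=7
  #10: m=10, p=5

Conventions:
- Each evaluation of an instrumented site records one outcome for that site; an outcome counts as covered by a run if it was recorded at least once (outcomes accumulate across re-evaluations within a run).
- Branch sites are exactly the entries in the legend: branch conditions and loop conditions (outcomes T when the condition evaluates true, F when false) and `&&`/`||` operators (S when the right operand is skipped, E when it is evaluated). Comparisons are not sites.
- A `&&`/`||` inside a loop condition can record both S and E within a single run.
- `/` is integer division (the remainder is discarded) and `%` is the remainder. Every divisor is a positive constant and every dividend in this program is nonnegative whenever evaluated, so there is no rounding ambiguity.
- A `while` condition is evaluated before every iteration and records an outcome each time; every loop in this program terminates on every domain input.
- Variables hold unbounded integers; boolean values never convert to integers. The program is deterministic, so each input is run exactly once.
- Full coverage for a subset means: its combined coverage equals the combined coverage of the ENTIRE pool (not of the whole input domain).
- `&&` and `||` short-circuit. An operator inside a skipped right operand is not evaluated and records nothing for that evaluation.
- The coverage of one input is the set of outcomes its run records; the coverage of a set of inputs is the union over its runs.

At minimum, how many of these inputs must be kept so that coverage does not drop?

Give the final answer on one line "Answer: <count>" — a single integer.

input #1 (m=6, p=6): events B2->E, B1->T, B2->E, B1->F, B4->S, B3->F, B5->T, B6->F; covers B1=T, B1=F, B2=E, B3=F, B4=S, B5=T, B6=F
input #2 (m=4, p=5): events B2->E, B1->T, B2->E, B1->F, B4->S, B3->F, B5->F, B7->T; covers B1=T, B1=F, B2=E, B3=F, B4=S, B5=F, B7=T
input #3 (m=10, p=4): events B2->E, B1->T, B2->E, B1->F, B4->S, B3->F, B5->T, B6->F; covers B1=T, B1=F, B2=E, B3=F, B4=S, B5=T, B6=F
input #4 (m=6, p=3): events B2->E, B1->T, B2->E, B1->F, B4->S, B3->F, B5->T, B6->F; covers B1=T, B1=F, B2=E, B3=F, B4=S, B5=T, B6=F
input #5 (m=9, p=4): events B2->E, B1->F, B4->S, B3->F, B5->T, B6->F; covers B1=F, B2=E, B3=F, B4=S, B5=T, B6=F
input #6 (m=11, p=5): events B2->E, B1->F, B4->S, B3->F, B5->T, B6->F; covers B1=F, B2=E, B3=F, B4=S, B5=T, B6=F
input #7 (m=9, p=3): events B2->E, B1->F, B4->S, B3->F, B5->T, B6->F; covers B1=F, B2=E, B3=F, B4=S, B5=T, B6=F
input #8 (m=7, p=5): events B2->E, B1->F, B4->S, B3->F, B5->T, B6->F; covers B1=F, B2=E, B3=F, B4=S, B5=T, B6=F
input #9 (m=11, p=7): events B2->E, B1->F, B4->S, B3->F, B5->T, B6->F; covers B1=F, B2=E, B3=F, B4=S, B5=T, B6=F
input #10 (m=10, p=5): events B2->E, B1->T, B2->E, B1->F, B4->S, B3->F, B5->T, B6->F; covers B1=T, B1=F, B2=E, B3=F, B4=S, B5=T, B6=F
the full pool covers 9 outcomes: B1=T, B1=F, B2=E, B3=F, B4=S, B5=T, B5=F, B6=F, B7=T
every size-1 subset falls short of the 9 outcomes (best: 7/9)
at size 2, {1, 2} reaches all 9 outcomes; every lexicographically earlier size-2 subset fails

Answer: 2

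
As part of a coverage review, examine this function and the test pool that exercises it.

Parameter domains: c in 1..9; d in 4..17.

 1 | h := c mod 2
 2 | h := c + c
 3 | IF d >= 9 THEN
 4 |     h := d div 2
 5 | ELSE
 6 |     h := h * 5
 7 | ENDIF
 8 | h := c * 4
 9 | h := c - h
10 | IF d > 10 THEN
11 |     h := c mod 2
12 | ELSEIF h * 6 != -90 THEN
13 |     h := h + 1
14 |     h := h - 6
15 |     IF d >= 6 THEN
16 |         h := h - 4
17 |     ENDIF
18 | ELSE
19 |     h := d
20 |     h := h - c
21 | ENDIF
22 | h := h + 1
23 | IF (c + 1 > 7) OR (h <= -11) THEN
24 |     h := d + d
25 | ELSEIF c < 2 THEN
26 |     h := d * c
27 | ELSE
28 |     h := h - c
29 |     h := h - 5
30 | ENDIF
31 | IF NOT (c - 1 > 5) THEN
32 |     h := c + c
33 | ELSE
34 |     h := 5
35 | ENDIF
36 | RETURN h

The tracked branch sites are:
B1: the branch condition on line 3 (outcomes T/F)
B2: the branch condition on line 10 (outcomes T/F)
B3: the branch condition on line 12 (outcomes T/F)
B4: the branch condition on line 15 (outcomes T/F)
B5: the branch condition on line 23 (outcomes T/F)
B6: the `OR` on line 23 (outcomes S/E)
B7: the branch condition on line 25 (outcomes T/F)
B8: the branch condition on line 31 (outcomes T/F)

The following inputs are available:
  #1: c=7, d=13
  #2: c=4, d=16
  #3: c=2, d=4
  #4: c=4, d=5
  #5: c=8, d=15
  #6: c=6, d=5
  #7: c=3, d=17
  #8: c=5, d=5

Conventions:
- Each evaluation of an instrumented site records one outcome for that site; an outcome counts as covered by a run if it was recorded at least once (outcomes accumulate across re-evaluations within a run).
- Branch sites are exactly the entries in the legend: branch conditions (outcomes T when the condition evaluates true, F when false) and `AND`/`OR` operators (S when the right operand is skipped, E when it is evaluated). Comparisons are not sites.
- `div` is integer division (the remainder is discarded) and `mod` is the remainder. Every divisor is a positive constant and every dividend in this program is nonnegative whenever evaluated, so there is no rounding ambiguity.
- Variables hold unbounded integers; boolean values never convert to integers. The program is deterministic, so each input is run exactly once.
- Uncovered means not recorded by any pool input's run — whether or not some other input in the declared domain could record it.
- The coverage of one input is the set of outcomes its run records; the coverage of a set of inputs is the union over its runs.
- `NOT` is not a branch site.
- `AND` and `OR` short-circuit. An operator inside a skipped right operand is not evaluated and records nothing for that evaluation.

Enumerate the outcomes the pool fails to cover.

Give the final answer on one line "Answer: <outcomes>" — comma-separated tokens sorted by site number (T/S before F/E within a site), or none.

#1 (c=7, d=13) -> covered: B1=T, B2=T, B5=T, B6=S, B8=F
#2 (c=4, d=16) -> covered: B1=T, B2=T, B5=F, B6=E, B7=F, B8=T
#3 (c=2, d=4) -> covered: B1=F, B2=F, B3=T, B4=F, B5=F, B6=E, B7=F, B8=T
#4 (c=4, d=5) -> covered: B1=F, B2=F, B3=T, B4=F, B5=T, B6=E, B8=T
#5 (c=8, d=15) -> covered: B1=T, B2=T, B5=T, B6=S, B8=F
#6 (c=6, d=5) -> covered: B1=F, B2=F, B3=T, B4=F, B5=T, B6=E, B8=T
#7 (c=3, d=17) -> covered: B1=T, B2=T, B5=F, B6=E, B7=F, B8=T
#8 (c=5, d=5) -> covered: B1=F, B2=F, B3=F, B5=F, B6=E, B7=F, B8=T
union over the pool: B1=T, B1=F, B2=T, B2=F, B3=T, B3=F, B4=F, B5=T, B5=F, B6=S, B6=E, B7=F, B8=T, B8=F
uncovered (2 of 16): B4=T, B7=T

Answer: B4=T, B7=T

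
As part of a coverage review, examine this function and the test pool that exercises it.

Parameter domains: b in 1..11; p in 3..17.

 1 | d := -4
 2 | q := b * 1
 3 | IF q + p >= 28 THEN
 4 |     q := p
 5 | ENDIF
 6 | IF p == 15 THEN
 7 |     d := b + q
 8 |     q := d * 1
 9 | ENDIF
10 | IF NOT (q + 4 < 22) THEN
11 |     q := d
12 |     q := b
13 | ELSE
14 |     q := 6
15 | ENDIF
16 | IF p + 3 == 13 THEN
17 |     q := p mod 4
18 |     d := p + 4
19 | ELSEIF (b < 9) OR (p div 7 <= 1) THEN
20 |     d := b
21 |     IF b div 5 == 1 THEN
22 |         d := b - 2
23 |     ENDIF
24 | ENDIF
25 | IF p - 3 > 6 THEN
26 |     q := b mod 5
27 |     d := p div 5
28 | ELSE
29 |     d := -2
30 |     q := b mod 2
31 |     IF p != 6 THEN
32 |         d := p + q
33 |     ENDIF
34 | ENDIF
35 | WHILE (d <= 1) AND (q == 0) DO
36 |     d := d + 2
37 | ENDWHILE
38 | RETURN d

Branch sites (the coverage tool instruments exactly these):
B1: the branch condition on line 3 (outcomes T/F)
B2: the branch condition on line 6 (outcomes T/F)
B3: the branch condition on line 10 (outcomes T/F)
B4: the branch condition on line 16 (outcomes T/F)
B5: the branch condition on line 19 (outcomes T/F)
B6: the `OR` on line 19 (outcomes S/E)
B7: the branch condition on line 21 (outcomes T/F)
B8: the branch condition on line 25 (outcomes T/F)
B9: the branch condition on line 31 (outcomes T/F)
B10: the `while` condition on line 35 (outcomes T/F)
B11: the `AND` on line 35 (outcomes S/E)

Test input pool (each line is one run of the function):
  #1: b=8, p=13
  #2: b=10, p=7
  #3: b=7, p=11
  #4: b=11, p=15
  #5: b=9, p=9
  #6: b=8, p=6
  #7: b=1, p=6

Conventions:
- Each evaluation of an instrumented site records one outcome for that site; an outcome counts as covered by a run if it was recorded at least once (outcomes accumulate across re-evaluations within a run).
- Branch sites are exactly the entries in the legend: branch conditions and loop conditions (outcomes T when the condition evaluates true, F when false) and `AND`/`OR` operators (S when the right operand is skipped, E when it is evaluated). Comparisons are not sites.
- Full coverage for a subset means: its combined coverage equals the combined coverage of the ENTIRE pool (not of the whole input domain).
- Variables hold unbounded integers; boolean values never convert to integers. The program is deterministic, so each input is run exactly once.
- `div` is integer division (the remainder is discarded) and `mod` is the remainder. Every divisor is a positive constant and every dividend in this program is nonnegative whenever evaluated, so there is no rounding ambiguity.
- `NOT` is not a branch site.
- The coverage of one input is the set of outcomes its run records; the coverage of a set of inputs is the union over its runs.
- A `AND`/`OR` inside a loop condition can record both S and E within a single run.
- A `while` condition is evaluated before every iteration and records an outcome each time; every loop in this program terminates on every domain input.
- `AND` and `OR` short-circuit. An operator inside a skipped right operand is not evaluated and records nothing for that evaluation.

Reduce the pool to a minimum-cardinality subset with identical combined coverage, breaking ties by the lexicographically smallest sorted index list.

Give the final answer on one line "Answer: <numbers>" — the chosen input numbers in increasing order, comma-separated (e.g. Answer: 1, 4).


#1 (b=8, p=13) -> B1->F, B2->F, B3->F, B4->F, B6->S, B5->T, B7->T, B8->T, B11->S, B10->F; covered: B1=F, B2=F, B3=F, B4=F, B5=T, B6=S, B7=T, B8=T, B10=F, B11=S
#2 (b=10, p=7) -> B1->F, B2->F, B3->F, B4->F, B6->E, B5->T, B7->F, B8->F, B9->T, B11->S, B10->F; covered: B1=F, B2=F, B3=F, B4=F, B5=T, B6=E, B7=F, B8=F, B9=T, B10=F, B11=S
#3 (b=7, p=11) -> B1->F, B2->F, B3->F, B4->F, B6->S, B5->T, B7->T, B8->T, B11->S, B10->F; covered: B1=F, B2=F, B3=F, B4=F, B5=T, B6=S, B7=T, B8=T, B10=F, B11=S
#4 (b=11, p=15) -> B1->F, B2->T, B3->T, B4->F, B6->E, B5->F, B8->T, B11->S, B10->F; covered: B1=F, B2=T, B3=T, B4=F, B5=F, B6=E, B8=T, B10=F, B11=S
#5 (b=9, p=9) -> B1->F, B2->F, B3->F, B4->F, B6->E, B5->T, B7->T, B8->F, B9->T, B11->S, B10->F; covered: B1=F, B2=F, B3=F, B4=F, B5=T, B6=E, B7=T, B8=F, B9=T, B10=F, B11=S
#6 (b=8, p=6) -> B1->F, B2->F, B3->F, B4->F, B6->S, B5->T, B7->T, B8->F, B9->F, B11->E, B10->T, B11->E, B10->T, B11->S, ...; covered: B1=F, B2=F, B3=F, B4=F, B5=T, B6=S, B7=T, B8=F, B9=F, B10=T, B10=F, B11=S, B11=E
#7 (b=1, p=6) -> B1->F, B2->F, B3->F, B4->F, B6->S, B5->T, B7->F, B8->F, B9->F, B11->E, B10->F; covered: B1=F, B2=F, B3=F, B4=F, B5=T, B6=S, B7=F, B8=F, B9=F, B10=F, B11=E
together the pool reaches 20 outcomes: B1=F, B2=T, B2=F, B3=T, B3=F, B4=F, B5=T, B5=F, B6=S, B6=E, B7=T, B7=F, B8=T, B8=F, B9=T, B9=F, B10=T, B10=F, B11=S, B11=E
every size-1 subset falls short of the 20 outcomes (best: 13/20)
every size-2 subset falls short of the 20 outcomes (best: 18/20)
inputs {2, 4, 6} (size 3) cover everything; no size-3 subset with a lexicographically smaller index list covers all 20
Answer: 2, 4, 6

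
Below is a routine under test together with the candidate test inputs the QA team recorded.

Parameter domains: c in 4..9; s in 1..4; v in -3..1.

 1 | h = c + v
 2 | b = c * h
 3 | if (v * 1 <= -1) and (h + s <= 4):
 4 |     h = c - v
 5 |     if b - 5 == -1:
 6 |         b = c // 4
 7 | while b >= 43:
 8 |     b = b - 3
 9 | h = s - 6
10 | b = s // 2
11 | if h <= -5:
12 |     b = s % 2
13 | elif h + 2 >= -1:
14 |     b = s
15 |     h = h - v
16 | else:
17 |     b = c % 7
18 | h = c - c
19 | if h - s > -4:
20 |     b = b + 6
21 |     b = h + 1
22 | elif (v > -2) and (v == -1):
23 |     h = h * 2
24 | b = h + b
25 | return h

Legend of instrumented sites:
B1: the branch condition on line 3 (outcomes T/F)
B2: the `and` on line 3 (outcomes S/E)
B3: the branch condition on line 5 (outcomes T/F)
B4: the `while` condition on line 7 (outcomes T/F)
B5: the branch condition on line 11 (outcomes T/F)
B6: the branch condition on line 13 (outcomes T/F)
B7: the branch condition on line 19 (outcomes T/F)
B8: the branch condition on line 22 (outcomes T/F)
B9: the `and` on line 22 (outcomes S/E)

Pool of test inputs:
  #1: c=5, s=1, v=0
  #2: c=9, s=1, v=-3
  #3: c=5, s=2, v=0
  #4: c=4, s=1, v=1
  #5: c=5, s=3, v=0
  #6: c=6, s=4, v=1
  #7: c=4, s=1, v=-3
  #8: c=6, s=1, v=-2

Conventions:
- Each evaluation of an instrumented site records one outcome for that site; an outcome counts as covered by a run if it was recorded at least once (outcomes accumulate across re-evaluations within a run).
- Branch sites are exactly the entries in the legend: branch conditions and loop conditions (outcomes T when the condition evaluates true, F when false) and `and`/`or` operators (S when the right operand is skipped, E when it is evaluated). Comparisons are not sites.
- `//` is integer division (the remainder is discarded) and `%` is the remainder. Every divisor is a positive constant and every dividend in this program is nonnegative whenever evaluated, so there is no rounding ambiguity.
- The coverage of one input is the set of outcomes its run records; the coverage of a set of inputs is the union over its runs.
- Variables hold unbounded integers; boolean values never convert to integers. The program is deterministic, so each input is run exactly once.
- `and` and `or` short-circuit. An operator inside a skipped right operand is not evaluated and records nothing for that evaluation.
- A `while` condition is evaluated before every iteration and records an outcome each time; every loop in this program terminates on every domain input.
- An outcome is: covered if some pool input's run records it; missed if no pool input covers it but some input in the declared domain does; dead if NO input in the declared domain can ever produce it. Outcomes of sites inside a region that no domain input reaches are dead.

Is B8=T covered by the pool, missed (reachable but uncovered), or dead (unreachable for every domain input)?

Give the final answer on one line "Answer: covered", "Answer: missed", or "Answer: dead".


no pool input records B8=T
but domain input (c=4, s=4, v=-1) does record it -> reachable, so missed
Answer: missed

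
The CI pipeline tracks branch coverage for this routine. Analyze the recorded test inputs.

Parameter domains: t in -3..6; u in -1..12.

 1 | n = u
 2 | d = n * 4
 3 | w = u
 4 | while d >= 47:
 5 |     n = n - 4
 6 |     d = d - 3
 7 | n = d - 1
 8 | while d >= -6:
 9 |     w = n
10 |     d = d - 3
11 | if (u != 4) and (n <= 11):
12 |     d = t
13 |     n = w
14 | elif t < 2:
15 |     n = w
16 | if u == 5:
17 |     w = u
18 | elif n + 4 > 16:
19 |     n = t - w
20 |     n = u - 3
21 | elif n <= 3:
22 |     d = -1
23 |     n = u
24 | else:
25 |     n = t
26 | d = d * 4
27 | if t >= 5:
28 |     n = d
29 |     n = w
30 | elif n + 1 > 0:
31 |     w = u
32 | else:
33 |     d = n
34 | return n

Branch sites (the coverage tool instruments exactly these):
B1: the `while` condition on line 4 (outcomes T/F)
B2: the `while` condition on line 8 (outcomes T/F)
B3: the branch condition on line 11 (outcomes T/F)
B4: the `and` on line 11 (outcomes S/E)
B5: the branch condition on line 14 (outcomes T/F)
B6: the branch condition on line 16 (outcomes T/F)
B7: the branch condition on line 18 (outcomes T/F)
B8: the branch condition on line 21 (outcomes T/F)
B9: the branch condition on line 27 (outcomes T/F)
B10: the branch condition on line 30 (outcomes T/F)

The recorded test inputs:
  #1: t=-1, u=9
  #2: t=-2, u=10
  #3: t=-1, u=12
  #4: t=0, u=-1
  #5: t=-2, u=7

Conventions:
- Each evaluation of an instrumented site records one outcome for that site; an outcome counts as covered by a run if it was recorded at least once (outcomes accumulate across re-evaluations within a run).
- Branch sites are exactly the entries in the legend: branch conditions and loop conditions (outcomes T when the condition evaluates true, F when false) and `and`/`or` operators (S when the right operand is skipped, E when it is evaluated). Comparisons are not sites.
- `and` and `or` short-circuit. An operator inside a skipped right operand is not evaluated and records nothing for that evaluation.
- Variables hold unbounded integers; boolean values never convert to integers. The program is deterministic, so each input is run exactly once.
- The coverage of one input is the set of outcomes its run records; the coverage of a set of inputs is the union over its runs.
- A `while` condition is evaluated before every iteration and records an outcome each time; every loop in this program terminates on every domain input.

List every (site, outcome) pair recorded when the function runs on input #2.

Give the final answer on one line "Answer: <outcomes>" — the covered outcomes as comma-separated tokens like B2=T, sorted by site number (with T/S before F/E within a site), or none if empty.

Event log for input #2 (t=-2, u=10):
  B1->F, B2->T, B2->T, B2->T, B2->T, B2->T, B2->T, B2->T, B2->T, B2->T
  B2->T, B2->T, B2->T, B2->T, B2->T, B2->T, B2->T, B2->F, B4->E, B3->F
  B5->T, B6->F, B7->T, B9->F, B10->T
distinct outcomes covered: B1=F, B2=T, B2=F, B3=F, B4=E, B5=T, B6=F, B7=T, B9=F, B10=T

Answer: B1=F, B2=T, B2=F, B3=F, B4=E, B5=T, B6=F, B7=T, B9=F, B10=T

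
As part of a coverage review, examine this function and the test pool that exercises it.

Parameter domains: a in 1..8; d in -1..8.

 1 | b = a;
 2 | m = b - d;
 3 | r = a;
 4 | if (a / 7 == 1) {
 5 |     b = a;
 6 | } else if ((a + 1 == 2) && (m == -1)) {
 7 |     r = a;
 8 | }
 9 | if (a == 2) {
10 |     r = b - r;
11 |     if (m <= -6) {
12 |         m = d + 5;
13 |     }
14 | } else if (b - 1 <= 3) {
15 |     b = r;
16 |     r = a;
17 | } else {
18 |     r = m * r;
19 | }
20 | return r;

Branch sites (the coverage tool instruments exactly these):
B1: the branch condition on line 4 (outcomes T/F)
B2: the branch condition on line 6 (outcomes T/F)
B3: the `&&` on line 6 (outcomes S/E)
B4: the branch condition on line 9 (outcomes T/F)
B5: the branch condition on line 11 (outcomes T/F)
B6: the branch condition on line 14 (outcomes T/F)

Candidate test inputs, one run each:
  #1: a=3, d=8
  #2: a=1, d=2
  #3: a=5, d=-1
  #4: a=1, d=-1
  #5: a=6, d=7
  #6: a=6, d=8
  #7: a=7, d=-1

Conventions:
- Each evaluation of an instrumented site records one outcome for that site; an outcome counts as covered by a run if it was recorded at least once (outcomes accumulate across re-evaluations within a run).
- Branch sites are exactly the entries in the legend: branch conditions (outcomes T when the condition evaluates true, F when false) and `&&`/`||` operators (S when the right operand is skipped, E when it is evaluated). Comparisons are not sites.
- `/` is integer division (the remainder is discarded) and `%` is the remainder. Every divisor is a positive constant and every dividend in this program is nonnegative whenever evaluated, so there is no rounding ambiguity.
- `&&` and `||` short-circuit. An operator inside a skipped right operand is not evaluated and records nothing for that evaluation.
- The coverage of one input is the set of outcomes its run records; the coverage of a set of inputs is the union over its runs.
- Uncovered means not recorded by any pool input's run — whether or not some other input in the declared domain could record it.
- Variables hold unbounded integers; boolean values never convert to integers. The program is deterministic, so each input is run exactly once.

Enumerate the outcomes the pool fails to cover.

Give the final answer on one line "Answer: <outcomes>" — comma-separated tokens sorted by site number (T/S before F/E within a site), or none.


#1 (a=3, d=8) -> B1->F, B3->S, B2->F, B4->F, B6->T; covered: B1=F, B2=F, B3=S, B4=F, B6=T
#2 (a=1, d=2) -> B1->F, B3->E, B2->T, B4->F, B6->T; covered: B1=F, B2=T, B3=E, B4=F, B6=T
#3 (a=5, d=-1) -> B1->F, B3->S, B2->F, B4->F, B6->F; covered: B1=F, B2=F, B3=S, B4=F, B6=F
#4 (a=1, d=-1) -> B1->F, B3->E, B2->F, B4->F, B6->T; covered: B1=F, B2=F, B3=E, B4=F, B6=T
#5 (a=6, d=7) -> B1->F, B3->S, B2->F, B4->F, B6->F; covered: B1=F, B2=F, B3=S, B4=F, B6=F
#6 (a=6, d=8) -> B1->F, B3->S, B2->F, B4->F, B6->F; covered: B1=F, B2=F, B3=S, B4=F, B6=F
#7 (a=7, d=-1) -> B1->T, B4->F, B6->F; covered: B1=T, B4=F, B6=F
union over the pool: B1=T, B1=F, B2=T, B2=F, B3=S, B3=E, B4=F, B6=T, B6=F
uncovered (3 of 12): B4=T, B5=T, B5=F
Answer: B4=T, B5=T, B5=F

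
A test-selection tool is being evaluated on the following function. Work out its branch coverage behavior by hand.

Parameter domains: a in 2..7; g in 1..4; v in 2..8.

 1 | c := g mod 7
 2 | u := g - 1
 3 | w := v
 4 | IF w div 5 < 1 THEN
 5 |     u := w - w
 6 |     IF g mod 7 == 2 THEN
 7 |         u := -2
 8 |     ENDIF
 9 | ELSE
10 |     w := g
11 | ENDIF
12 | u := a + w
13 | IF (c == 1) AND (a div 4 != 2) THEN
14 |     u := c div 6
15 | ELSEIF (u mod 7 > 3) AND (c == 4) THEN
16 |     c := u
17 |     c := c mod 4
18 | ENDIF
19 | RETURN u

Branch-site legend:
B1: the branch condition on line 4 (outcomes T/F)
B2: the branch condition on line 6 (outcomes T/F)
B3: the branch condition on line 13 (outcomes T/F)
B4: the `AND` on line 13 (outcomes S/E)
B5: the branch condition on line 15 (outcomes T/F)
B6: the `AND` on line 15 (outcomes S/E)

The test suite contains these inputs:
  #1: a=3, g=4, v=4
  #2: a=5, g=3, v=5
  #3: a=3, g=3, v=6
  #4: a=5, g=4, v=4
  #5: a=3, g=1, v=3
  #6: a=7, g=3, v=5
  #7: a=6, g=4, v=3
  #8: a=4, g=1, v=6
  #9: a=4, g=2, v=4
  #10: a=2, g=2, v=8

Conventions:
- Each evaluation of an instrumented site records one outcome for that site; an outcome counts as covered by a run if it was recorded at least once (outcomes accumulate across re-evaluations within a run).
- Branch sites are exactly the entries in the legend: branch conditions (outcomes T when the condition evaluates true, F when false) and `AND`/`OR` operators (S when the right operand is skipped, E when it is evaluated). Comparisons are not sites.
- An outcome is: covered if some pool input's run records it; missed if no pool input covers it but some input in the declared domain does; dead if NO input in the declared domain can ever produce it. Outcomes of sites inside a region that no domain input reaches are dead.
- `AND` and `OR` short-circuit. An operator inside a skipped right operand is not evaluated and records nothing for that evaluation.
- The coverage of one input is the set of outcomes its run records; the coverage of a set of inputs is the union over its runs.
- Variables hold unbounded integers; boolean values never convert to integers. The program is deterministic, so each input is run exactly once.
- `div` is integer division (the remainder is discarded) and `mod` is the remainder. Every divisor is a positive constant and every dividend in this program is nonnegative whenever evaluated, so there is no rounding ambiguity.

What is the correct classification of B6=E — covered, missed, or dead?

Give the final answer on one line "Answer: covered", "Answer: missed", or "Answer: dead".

B6=E is recorded by pool input(s) 3, 10 -> covered

Answer: covered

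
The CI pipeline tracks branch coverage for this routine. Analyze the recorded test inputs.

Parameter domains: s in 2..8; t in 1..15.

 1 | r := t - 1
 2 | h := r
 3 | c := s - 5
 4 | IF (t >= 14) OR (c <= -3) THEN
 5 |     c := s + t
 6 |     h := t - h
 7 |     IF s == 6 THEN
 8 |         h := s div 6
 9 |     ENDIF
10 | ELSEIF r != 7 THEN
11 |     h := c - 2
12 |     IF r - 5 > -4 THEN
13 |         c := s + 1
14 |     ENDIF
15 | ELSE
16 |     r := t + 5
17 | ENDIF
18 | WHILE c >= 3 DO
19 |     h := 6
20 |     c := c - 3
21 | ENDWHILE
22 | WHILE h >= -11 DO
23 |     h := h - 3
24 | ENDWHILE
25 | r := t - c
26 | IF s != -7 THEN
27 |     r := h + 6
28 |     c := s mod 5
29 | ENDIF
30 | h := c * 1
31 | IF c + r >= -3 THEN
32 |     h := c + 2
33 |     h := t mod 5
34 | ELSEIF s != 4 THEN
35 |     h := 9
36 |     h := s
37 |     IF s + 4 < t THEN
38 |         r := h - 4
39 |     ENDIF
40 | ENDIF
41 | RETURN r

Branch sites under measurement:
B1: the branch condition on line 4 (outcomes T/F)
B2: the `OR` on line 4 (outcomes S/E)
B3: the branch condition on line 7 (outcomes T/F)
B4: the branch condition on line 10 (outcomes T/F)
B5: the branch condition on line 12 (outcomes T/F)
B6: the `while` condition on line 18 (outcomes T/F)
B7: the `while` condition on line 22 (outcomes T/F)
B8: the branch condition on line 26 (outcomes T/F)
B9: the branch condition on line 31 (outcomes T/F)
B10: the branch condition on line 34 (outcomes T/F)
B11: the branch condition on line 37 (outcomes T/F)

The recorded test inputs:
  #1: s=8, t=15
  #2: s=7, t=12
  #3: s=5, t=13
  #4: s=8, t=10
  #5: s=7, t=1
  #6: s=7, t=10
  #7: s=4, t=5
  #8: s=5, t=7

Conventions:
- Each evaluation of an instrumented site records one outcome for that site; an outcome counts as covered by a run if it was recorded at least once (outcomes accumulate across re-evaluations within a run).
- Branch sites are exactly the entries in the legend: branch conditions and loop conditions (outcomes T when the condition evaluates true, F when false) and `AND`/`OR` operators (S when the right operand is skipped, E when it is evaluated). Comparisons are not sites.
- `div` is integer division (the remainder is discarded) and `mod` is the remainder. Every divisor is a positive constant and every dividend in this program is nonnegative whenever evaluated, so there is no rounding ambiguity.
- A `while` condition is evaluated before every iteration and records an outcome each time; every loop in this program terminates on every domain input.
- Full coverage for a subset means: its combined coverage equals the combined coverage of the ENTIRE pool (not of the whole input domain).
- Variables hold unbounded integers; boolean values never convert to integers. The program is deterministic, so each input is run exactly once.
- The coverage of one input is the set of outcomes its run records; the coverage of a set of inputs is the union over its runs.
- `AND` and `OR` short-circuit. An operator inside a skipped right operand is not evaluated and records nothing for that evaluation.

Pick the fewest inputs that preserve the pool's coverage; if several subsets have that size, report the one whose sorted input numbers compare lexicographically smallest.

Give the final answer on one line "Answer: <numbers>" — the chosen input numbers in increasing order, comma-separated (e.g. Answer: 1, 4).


input #1, s=8, t=15: outcomes B1=T, B2=S, B3=F, B6=T, B6=F, B7=T, B7=F, B8=T, B9=T
input #2, s=7, t=12: outcomes B1=F, B2=E, B4=T, B5=T, B6=T, B6=F, B7=T, B7=F, B8=T, B9=F, B10=T, B11=T
input #3, s=5, t=13: outcomes B1=F, B2=E, B4=T, B5=T, B6=T, B6=F, B7=T, B7=F, B8=T, B9=F, B10=T, B11=T
input #4, s=8, t=10: outcomes B1=F, B2=E, B4=T, B5=T, B6=T, B6=F, B7=T, B7=F, B8=T, B9=T
input #5, s=7, t=1: outcomes B1=F, B2=E, B4=T, B5=F, B6=F, B7=T, B7=F, B8=T, B9=F, B10=T, B11=F
input #6, s=7, t=10: outcomes B1=F, B2=E, B4=T, B5=T, B6=T, B6=F, B7=T, B7=F, B8=T, B9=F, B10=T, B11=F
input #7, s=4, t=5: outcomes B1=F, B2=E, B4=T, B5=T, B6=T, B6=F, B7=T, B7=F, B8=T, B9=T
input #8, s=5, t=7: outcomes B1=F, B2=E, B4=T, B5=T, B6=T, B6=F, B7=T, B7=F, B8=T, B9=F, B10=T, B11=F
union over all inputs: B1=T, B1=F, B2=S, B2=E, B3=F, B4=T, B5=T, B5=F, B6=T, B6=F, B7=T, B7=F, B8=T, B9=T, B9=F, B10=T, B11=T, B11=F (18 outcomes)
checked all size-1 subsets: none covers 18 outcomes (max 12/18)
checked all size-2 subsets: none covers 18 outcomes (max 16/18)
size 3: inputs {1, 2, 5} cover all 18 outcomes, and no lexicographically smaller subset of this size does
Answer: 1, 2, 5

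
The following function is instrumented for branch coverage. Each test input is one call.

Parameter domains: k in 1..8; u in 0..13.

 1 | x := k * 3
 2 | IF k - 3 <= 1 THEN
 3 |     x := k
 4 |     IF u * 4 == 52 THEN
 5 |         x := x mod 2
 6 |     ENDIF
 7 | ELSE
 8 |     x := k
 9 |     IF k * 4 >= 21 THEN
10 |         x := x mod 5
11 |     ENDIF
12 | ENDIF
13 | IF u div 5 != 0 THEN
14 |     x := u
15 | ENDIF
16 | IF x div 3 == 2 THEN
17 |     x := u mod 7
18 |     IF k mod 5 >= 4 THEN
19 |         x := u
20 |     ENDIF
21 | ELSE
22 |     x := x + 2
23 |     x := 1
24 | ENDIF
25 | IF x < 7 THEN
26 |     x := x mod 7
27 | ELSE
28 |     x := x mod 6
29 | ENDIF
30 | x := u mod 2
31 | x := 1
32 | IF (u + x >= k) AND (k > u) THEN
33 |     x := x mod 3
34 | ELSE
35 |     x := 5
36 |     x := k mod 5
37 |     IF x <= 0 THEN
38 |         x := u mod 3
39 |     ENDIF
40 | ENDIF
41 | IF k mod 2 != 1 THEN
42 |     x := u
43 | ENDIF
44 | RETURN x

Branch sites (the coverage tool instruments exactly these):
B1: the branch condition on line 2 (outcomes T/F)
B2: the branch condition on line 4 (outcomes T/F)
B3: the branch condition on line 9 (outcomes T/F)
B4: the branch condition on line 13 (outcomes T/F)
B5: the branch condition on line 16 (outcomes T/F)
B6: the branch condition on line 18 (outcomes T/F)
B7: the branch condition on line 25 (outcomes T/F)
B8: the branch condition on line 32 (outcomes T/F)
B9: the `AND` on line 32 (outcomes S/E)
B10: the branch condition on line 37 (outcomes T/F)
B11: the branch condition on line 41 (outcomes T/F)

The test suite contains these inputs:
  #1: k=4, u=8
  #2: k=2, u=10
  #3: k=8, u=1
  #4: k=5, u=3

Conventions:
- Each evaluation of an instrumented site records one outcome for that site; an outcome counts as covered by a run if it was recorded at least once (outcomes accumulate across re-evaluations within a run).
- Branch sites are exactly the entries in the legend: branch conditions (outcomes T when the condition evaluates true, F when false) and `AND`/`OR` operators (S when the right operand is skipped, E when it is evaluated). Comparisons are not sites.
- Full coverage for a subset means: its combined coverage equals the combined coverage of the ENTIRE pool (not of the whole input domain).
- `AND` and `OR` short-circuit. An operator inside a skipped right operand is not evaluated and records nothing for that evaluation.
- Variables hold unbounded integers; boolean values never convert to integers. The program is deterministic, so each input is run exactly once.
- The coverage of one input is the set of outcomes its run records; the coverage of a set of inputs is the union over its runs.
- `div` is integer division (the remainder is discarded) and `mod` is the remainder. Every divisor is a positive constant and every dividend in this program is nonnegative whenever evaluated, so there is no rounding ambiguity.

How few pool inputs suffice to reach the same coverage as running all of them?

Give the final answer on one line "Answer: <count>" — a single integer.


input #1, k=4, u=8: events B1->T, B2->F, B4->T, B5->T, B6->T, B7->F, B9->E, B8->F, B10->F, B11->T; outcomes B1=T, B2=F, B4=T, B5=T, B6=T, B7=F, B8=F, B9=E, B10=F, B11=T
input #2, k=2, u=10: events B1->T, B2->F, B4->T, B5->F, B7->T, B9->E, B8->F, B10->F, B11->T; outcomes B1=T, B2=F, B4=T, B5=F, B7=T, B8=F, B9=E, B10=F, B11=T
input #3, k=8, u=1: events B1->F, B3->T, B4->F, B5->F, B7->T, B9->S, B8->F, B10->F, B11->T; outcomes B1=F, B3=T, B4=F, B5=F, B7=T, B8=F, B9=S, B10=F, B11=T
input #4, k=5, u=3: events B1->F, B3->F, B4->F, B5->F, B7->T, B9->S, B8->F, B10->T, B11->F; outcomes B1=F, B3=F, B4=F, B5=F, B7=T, B8=F, B9=S, B10=T, B11=F
together the pool reaches 19 outcomes: B1=T, B1=F, B2=F, B3=T, B3=F, B4=T, B4=F, B5=T, B5=F, B6=T, B7=T, B7=F, B8=F, B9=S, B9=E, B10=T, B10=F, B11=T, B11=F
every size-1 subset falls short of the 19 outcomes (best: 10/19)
every size-2 subset falls short of the 19 outcomes (best: 18/19)
the canonical winner is {1, 3, 4}: size 3, full 19-outcome coverage, earliest index list among size-3 covers
Answer: 3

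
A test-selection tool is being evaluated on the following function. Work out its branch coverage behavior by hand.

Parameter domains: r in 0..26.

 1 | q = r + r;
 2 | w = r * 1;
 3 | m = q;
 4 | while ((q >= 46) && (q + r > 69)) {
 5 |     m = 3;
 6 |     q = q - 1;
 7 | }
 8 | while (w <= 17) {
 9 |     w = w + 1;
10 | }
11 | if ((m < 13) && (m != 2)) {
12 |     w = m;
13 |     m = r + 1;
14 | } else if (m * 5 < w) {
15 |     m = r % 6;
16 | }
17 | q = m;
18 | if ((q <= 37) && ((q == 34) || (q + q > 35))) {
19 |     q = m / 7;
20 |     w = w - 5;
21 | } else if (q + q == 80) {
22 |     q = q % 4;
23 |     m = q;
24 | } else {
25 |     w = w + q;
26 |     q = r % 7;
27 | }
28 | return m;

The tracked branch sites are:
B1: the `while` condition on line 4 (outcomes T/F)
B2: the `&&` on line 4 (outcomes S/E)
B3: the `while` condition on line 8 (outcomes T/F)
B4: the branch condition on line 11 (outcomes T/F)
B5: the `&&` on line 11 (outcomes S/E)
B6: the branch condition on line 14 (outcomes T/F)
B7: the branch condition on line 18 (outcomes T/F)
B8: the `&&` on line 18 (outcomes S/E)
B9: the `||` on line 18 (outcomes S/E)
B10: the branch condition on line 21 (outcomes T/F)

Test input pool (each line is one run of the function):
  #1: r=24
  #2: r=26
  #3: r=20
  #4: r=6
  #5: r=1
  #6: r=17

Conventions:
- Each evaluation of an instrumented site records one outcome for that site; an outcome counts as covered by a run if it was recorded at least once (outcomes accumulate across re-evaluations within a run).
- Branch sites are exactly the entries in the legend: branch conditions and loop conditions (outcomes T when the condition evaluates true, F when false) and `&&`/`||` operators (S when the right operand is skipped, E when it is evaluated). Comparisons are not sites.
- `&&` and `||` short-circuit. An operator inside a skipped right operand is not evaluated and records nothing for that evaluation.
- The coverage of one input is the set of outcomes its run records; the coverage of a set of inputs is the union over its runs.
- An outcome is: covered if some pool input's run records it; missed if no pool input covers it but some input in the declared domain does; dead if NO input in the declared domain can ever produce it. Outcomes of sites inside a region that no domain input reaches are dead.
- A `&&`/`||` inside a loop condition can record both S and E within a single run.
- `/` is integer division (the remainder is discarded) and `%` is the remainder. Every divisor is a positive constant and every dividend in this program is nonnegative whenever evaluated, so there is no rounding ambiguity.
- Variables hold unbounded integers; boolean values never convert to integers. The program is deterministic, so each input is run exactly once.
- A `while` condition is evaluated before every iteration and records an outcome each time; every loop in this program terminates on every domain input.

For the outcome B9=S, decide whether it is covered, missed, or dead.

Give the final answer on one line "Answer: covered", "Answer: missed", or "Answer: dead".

B9=S is recorded by pool input(s) 6 -> covered

Answer: covered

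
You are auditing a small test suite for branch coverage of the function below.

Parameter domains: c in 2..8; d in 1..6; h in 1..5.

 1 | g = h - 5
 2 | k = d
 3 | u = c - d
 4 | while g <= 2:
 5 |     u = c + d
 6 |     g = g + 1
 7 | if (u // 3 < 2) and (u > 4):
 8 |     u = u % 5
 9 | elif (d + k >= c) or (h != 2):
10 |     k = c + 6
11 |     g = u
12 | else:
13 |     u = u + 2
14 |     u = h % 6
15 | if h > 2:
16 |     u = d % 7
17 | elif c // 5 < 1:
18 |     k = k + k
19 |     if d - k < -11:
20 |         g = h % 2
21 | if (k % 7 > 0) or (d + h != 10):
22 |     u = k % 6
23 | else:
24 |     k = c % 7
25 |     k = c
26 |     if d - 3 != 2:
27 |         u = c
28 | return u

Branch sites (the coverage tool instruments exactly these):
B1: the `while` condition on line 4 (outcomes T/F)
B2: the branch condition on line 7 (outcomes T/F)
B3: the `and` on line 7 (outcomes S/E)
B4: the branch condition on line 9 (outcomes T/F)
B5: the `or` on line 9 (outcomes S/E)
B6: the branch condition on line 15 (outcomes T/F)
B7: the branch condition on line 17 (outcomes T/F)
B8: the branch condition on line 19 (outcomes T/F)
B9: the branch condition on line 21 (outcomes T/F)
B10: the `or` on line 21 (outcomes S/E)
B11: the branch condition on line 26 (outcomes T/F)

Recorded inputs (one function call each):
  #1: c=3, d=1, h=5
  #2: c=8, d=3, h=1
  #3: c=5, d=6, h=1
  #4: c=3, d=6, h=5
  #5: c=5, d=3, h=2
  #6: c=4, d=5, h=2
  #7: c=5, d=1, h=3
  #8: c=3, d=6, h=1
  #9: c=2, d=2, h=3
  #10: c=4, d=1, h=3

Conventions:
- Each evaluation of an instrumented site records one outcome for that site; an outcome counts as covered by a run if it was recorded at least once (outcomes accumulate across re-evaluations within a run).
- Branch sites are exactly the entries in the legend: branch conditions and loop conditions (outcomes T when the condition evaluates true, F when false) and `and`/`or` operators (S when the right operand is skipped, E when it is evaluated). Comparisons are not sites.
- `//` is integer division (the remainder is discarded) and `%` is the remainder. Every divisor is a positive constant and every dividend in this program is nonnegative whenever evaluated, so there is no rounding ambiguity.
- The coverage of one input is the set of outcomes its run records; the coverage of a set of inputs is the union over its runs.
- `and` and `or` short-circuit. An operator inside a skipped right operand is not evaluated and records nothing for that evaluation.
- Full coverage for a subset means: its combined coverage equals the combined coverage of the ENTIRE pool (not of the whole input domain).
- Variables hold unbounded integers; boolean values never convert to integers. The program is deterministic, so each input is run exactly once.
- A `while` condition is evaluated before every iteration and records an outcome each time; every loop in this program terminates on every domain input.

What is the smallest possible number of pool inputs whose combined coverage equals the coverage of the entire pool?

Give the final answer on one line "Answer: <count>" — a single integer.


input #1, c=3, d=1, h=5: events B1->T, B1->T, B1->T, B1->F, B3->E, B2->F, B5->E, B4->T, B6->T, B10->S, B9->T; outcomes B1=T, B1=F, B2=F, B3=E, B4=T, B5=E, B6=T, B9=T, B10=S
input #2, c=8, d=3, h=1: events B1->T, B1->T, B1->T, B1->T, B1->T, B1->T, B1->T, B1->F, B3->S, B2->F, B5->E, B4->T, B6->F, B7->F, ...; outcomes B1=T, B1=F, B2=F, B3=S, B4=T, B5=E, B6=F, B7=F, B9=T, B10=E
input #3, c=5, d=6, h=1: events B1->T, B1->T, B1->T, B1->T, B1->T, B1->T, B1->T, B1->F, B3->S, B2->F, B5->S, B4->T, B6->F, B7->F, ...; outcomes B1=T, B1=F, B2=F, B3=S, B4=T, B5=S, B6=F, B7=F, B9=T, B10=S
input #4, c=3, d=6, h=5: events B1->T, B1->T, B1->T, B1->F, B3->S, B2->F, B5->S, B4->T, B6->T, B10->S, B9->T; outcomes B1=T, B1=F, B2=F, B3=S, B4=T, B5=S, B6=T, B9=T, B10=S
input #5, c=5, d=3, h=2: events B1->T, B1->T, B1->T, B1->T, B1->T, B1->T, B1->F, B3->S, B2->F, B5->S, B4->T, B6->F, B7->F, B10->S, ...; outcomes B1=T, B1=F, B2=F, B3=S, B4=T, B5=S, B6=F, B7=F, B9=T, B10=S
input #6, c=4, d=5, h=2: events B1->T, B1->T, B1->T, B1->T, B1->T, B1->T, B1->F, B3->S, B2->F, B5->S, B4->T, B6->F, B7->T, B8->T, ...; outcomes B1=T, B1=F, B2=F, B3=S, B4=T, B5=S, B6=F, B7=T, B8=T, B9=T, B10=S
input #7, c=5, d=1, h=3: events B1->T, B1->T, B1->T, B1->T, B1->T, B1->F, B3->S, B2->F, B5->E, B4->T, B6->T, B10->S, B9->T; outcomes B1=T, B1=F, B2=F, B3=S, B4=T, B5=E, B6=T, B9=T, B10=S
input #8, c=3, d=6, h=1: events B1->T, B1->T, B1->T, B1->T, B1->T, B1->T, B1->T, B1->F, B3->S, B2->F, B5->S, B4->T, B6->F, B7->T, ...; outcomes B1=T, B1=F, B2=F, B3=S, B4=T, B5=S, B6=F, B7=T, B8=T, B9=T, B10=S
input #9, c=2, d=2, h=3: events B1->T, B1->T, B1->T, B1->T, B1->T, B1->F, B3->E, B2->F, B5->S, B4->T, B6->T, B10->S, B9->T; outcomes B1=T, B1=F, B2=F, B3=E, B4=T, B5=S, B6=T, B9=T, B10=S
input #10, c=4, d=1, h=3: events B1->T, B1->T, B1->T, B1->T, B1->T, B1->F, B3->E, B2->T, B6->T, B10->S, B9->T; outcomes B1=T, B1=F, B2=T, B3=E, B6=T, B9=T, B10=S
union over all inputs: B1=T, B1=F, B2=T, B2=F, B3=S, B3=E, B4=T, B5=S, B5=E, B6=T, B6=F, B7=T, B7=F, B8=T, B9=T, B10=S, B10=E (17 outcomes)
checked all size-1 subsets: none covers 17 outcomes (max 11/17)
checked all size-2 subsets: none covers 17 outcomes (max 14/17)
size 3: inputs {2, 6, 10} cover all 17 outcomes, and no lexicographically smaller subset of this size does
Answer: 3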